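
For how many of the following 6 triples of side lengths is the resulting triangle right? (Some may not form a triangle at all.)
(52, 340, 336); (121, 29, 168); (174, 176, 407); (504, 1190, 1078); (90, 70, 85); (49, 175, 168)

3

(52,340,336): 52²+336² = 115600 = 340² → right
(121,29,168): 29+121 ≤ 168, not a triangle
(174,176,407): 174+176 ≤ 407, not a triangle
(504,1190,1078): 504²+1078² = 1416100 = 1190² → right
(90,70,85): 70²+85² = 12125 > 8100 = 90² → acute
(49,175,168): 49²+168² = 30625 = 175² → right
3 of the 6 are right.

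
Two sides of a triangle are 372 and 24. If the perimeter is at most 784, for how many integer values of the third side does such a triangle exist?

40

Triangle inequality: 348 < x < 396. Perimeter ≤ 784 gives x ≤ 784 − 372 − 24 = 388.
So 348 < x ≤ 388; integers 349 through 388: 40 values.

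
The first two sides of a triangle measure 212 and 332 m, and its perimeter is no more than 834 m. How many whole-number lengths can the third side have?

170

Triangle inequality: 120 < x < 544. Perimeter ≤ 834 gives x ≤ 834 − 212 − 332 = 290.
So 120 < x ≤ 290; integers 121 through 290: 170 values.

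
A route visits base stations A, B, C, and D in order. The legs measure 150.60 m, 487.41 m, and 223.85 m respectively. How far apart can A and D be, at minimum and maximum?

112.96 ≤ AD ≤ 861.86 m

The maximum is all hops collinear in one direction: 150.60 + 487.41 + 223.85 = 861.86.
The longest hop is 487.41; the others sum to 374.45. Folding the others back against it leaves at least 487.41 − 374.45 = 112.96.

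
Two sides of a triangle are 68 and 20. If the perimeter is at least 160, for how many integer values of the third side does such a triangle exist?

Triangle inequality: 48 < x < 88. Perimeter ≥ 160 gives x ≥ 160 − 68 − 20 = 72.
So 72 ≤ x < 88; integers 72 through 87: 16 values.

16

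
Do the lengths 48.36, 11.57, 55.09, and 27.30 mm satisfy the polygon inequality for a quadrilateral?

Yes

A quadrilateral exists iff every side is shorter than the sum of the others — equivalently, the longest side is less than the sum of the rest.
Longest side 55.09 < 87.23 (sum of the remaining 3), so yes.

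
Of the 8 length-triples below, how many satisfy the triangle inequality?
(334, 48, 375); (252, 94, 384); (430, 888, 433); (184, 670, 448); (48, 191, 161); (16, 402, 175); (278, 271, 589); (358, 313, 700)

2

(48,334,375): 48+334 > 375 → valid
(94,252,384): 94+252 ≤ 384 → not valid
(430,433,888): 430+433 ≤ 888 → not valid
(184,448,670): 184+448 ≤ 670 → not valid
(48,161,191): 48+161 > 191 → valid
(16,175,402): 16+175 ≤ 402 → not valid
(271,278,589): 271+278 ≤ 589 → not valid
(313,358,700): 313+358 ≤ 700 → not valid
2 of the 8 triples form a triangle.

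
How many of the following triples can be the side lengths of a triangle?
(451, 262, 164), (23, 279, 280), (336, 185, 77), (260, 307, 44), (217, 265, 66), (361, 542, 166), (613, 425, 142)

2

(164,262,451): 164+262 ≤ 451 → not valid
(23,279,280): 23+279 > 280 → valid
(77,185,336): 77+185 ≤ 336 → not valid
(44,260,307): 44+260 ≤ 307 → not valid
(66,217,265): 66+217 > 265 → valid
(166,361,542): 166+361 ≤ 542 → not valid
(142,425,613): 142+425 ≤ 613 → not valid
2 of the 7 triples form a triangle.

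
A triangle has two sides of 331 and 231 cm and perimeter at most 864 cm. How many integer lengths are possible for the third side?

Triangle inequality: 100 < x < 562. Perimeter ≤ 864 gives x ≤ 864 − 331 − 231 = 302.
So 100 < x ≤ 302; integers 101 through 302: 202 values.

202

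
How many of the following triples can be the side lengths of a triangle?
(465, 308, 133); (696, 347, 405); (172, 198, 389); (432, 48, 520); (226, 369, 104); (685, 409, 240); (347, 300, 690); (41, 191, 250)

(133,308,465): 133+308 ≤ 465 → not valid
(347,405,696): 347+405 > 696 → valid
(172,198,389): 172+198 ≤ 389 → not valid
(48,432,520): 48+432 ≤ 520 → not valid
(104,226,369): 104+226 ≤ 369 → not valid
(240,409,685): 240+409 ≤ 685 → not valid
(300,347,690): 300+347 ≤ 690 → not valid
(41,191,250): 41+191 ≤ 250 → not valid
1 of the 8 triples forms a triangle.

1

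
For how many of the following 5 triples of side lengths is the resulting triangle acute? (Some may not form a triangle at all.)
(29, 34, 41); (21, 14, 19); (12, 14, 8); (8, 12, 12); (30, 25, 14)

4

(29,34,41): 29²+34² = 1997 > 1681 = 41² → acute
(21,14,19): 14²+19² = 557 > 441 = 21² → acute
(12,14,8): 8²+12² = 208 > 196 = 14² → acute
(8,12,12): 8²+12² = 208 > 144 = 12² → acute
(30,25,14): 14²+25² = 821 < 900 = 30² → obtuse
4 of the 5 are acute.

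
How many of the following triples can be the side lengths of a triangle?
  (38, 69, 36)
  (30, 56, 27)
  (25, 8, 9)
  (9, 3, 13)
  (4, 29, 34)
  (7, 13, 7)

(36,38,69): 36+38 > 69 → valid
(27,30,56): 27+30 > 56 → valid
(8,9,25): 8+9 ≤ 25 → not valid
(3,9,13): 3+9 ≤ 13 → not valid
(4,29,34): 4+29 ≤ 34 → not valid
(7,7,13): 7+7 > 13 → valid
3 of the 6 triples form a triangle.

3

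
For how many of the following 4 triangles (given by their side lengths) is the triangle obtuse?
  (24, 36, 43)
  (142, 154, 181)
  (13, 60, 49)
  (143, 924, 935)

(24,36,43): 24²+36² = 1872 > 1849 = 43² → acute
(142,154,181): 142²+154² = 43880 > 32761 = 181² → acute
(13,60,49): 13²+49² = 2570 < 3600 = 60² → obtuse
(143,924,935): 143²+924² = 874225 = 935² → right
1 of the 4 is obtuse.

1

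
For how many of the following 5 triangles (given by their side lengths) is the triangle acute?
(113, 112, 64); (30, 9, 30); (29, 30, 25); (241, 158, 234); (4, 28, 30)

(113,112,64): 64²+112² = 16640 > 12769 = 113² → acute
(30,9,30): 9²+30² = 981 > 900 = 30² → acute
(29,30,25): 25²+29² = 1466 > 900 = 30² → acute
(241,158,234): 158²+234² = 79720 > 58081 = 241² → acute
(4,28,30): 4²+28² = 800 < 900 = 30² → obtuse
4 of the 5 are acute.

4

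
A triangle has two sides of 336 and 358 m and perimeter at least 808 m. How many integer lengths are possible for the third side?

580

Triangle inequality: 22 < x < 694. Perimeter ≥ 808 gives x ≥ 808 − 336 − 358 = 114.
So 114 ≤ x < 694; integers 114 through 693: 580 values.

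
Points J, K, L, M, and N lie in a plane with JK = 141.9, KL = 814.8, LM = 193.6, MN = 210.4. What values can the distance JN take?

The maximum is all hops collinear in one direction: 141.9 + 814.8 + 193.6 + 210.4 = 1360.7.
The longest hop is 814.8; the others sum to 545.9. Folding the others back against it leaves at least 814.8 − 545.9 = 268.9.

268.9 ≤ JN ≤ 1360.7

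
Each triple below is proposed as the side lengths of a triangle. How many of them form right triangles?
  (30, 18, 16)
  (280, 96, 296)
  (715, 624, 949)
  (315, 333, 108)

(30,18,16): 16²+18² = 580 < 900 = 30² → obtuse
(280,96,296): 96²+280² = 87616 = 296² → right
(715,624,949): 624²+715² = 900601 = 949² → right
(315,333,108): 108²+315² = 110889 = 333² → right
3 of the 4 are right.

3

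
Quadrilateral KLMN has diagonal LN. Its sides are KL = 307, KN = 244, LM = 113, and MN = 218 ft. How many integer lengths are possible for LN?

225

From triangle KLN: 63 < LN < 551.
From triangle MLN: 105 < LN < 331.
Intersection: 105 < LN < 331, so integers 106 through 330: 225 values.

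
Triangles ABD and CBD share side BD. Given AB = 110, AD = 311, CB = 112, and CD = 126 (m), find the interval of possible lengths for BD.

From triangle ABD: |110 − 311| < BD < 110 + 311, i.e. 201 < BD < 421.
From triangle CBD: 14 < BD < 238.
Both must hold, so BD lies in the intersection.

201 < BD < 238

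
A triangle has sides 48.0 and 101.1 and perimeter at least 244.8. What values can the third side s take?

95.7 ≤ s < 149.1

Triangle inequality alone gives 53.1 < s < 149.1.
The perimeter condition gives s ≥ 244.8 − 48.0 − 101.1 = 95.7.
Intersecting the two: 95.7 ≤ s < 149.1.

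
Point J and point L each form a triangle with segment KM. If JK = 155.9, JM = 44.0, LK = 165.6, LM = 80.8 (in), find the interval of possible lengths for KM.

111.9 < KM < 199.9

From triangle JKM: |155.9 − 44.0| < KM < 155.9 + 44.0, i.e. 111.9 < KM < 199.9.
From triangle LKM: 84.8 < KM < 246.4.
Both must hold, so KM lies in the intersection.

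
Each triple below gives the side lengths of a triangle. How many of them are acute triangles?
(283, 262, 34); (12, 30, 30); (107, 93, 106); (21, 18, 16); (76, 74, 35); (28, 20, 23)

5

(283,262,34): 34²+262² = 69800 < 80089 = 283² → obtuse
(12,30,30): 12²+30² = 1044 > 900 = 30² → acute
(107,93,106): 93²+106² = 19885 > 11449 = 107² → acute
(21,18,16): 16²+18² = 580 > 441 = 21² → acute
(76,74,35): 35²+74² = 6701 > 5776 = 76² → acute
(28,20,23): 20²+23² = 929 > 784 = 28² → acute
5 of the 6 are acute.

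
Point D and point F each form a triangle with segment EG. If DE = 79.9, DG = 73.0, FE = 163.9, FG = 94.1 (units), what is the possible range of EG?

From triangle DEG: |79.9 − 73.0| < EG < 79.9 + 73.0, i.e. 6.9 < EG < 152.9.
From triangle FEG: 69.8 < EG < 258.0.
Both must hold, so EG lies in the intersection.

69.8 < EG < 152.9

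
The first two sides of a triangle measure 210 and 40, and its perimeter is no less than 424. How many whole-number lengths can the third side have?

76

Triangle inequality: 170 < x < 250. Perimeter ≥ 424 gives x ≥ 424 − 210 − 40 = 174.
So 174 ≤ x < 250; integers 174 through 249: 76 values.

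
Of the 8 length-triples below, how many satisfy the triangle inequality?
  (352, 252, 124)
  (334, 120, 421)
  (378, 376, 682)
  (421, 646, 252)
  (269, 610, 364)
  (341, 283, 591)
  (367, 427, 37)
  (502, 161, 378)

(124,252,352): 124+252 > 352 → valid
(120,334,421): 120+334 > 421 → valid
(376,378,682): 376+378 > 682 → valid
(252,421,646): 252+421 > 646 → valid
(269,364,610): 269+364 > 610 → valid
(283,341,591): 283+341 > 591 → valid
(37,367,427): 37+367 ≤ 427 → not valid
(161,378,502): 161+378 > 502 → valid
7 of the 8 triples form a triangle.

7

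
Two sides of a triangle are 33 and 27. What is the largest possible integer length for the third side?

59

The third side must be strictly less than 33 + 27 = 60.
The largest integer below 60 is 59.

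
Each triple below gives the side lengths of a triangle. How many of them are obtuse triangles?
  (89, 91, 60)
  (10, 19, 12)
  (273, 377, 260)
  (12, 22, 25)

(89,91,60): 60²+89² = 11521 > 8281 = 91² → acute
(10,19,12): 10²+12² = 244 < 361 = 19² → obtuse
(273,377,260): 260²+273² = 142129 = 377² → right
(12,22,25): 12²+22² = 628 > 625 = 25² → acute
1 of the 4 is obtuse.

1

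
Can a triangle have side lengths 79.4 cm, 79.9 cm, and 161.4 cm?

The longest side is 161.4, but the other two sum to only 159.3.
159.3 < 161.4, so the triangle inequality fails.

No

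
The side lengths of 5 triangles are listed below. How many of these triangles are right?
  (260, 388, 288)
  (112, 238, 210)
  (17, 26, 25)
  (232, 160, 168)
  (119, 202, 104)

3

(260,388,288): 260²+288² = 150544 = 388² → right
(112,238,210): 112²+210² = 56644 = 238² → right
(17,26,25): 17²+25² = 914 > 676 = 26² → acute
(232,160,168): 160²+168² = 53824 = 232² → right
(119,202,104): 104²+119² = 24977 < 40804 = 202² → obtuse
3 of the 5 are right.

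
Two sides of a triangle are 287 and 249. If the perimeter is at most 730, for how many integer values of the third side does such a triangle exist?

Triangle inequality: 38 < x < 536. Perimeter ≤ 730 gives x ≤ 730 − 287 − 249 = 194.
So 38 < x ≤ 194; integers 39 through 194: 156 values.

156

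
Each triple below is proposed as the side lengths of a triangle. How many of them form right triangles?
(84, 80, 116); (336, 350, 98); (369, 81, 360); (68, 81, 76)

3

(84,80,116): 80²+84² = 13456 = 116² → right
(336,350,98): 98²+336² = 122500 = 350² → right
(369,81,360): 81²+360² = 136161 = 369² → right
(68,81,76): 68²+76² = 10400 > 6561 = 81² → acute
3 of the 4 are right.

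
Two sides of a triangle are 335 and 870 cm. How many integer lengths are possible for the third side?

669

The third side lies in the open interval (535, 1205).
Integers from 536 to 1204 inclusive: 1204 − 536 + 1 = 669.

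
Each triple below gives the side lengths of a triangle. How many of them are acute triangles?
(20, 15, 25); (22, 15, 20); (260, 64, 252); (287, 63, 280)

1

(20,15,25): 15²+20² = 625 = 25² → right
(22,15,20): 15²+20² = 625 > 484 = 22² → acute
(260,64,252): 64²+252² = 67600 = 260² → right
(287,63,280): 63²+280² = 82369 = 287² → right
1 of the 4 is acute.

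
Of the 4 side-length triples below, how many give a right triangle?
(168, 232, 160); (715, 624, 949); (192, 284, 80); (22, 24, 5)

2

(168,232,160): 160²+168² = 53824 = 232² → right
(715,624,949): 624²+715² = 900601 = 949² → right
(192,284,80): 80+192 ≤ 284, not a triangle
(22,24,5): 5²+22² = 509 < 576 = 24² → obtuse
2 of the 4 are right.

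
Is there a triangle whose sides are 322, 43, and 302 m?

Yes

The longest side is 322, and the other two sum to 345.
Since 345 > 322, the triangle inequality holds.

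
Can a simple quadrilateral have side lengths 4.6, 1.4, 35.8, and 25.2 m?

No

For a quadrilateral, each side must be shorter than the sum of the others.
Here the longest side is 35.8, but the remaining 3 sides sum to only 31.2.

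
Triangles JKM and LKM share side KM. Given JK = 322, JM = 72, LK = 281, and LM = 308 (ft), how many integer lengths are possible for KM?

From triangle JKM: 250 < KM < 394.
From triangle LKM: 27 < KM < 589.
Intersection: 250 < KM < 394, so integers 251 through 393: 143 values.

143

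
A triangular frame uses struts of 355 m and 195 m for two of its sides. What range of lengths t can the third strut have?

By the triangle inequality, t must be less than 355 + 195 = 550 and greater than |355 − 195| = 160.

160 < t < 550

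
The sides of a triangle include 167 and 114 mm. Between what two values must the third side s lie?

By the triangle inequality, s must be less than 167 + 114 = 281 and greater than |167 − 114| = 53.

53 < s < 281 (mm)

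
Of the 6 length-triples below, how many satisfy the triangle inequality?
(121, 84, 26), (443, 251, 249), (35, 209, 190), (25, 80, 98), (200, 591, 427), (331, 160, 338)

(26,84,121): 26+84 ≤ 121 → not valid
(249,251,443): 249+251 > 443 → valid
(35,190,209): 35+190 > 209 → valid
(25,80,98): 25+80 > 98 → valid
(200,427,591): 200+427 > 591 → valid
(160,331,338): 160+331 > 338 → valid
5 of the 6 triples form a triangle.

5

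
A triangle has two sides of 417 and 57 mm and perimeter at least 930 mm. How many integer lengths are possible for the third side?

18

Triangle inequality: 360 < x < 474. Perimeter ≥ 930 gives x ≥ 930 − 417 − 57 = 456.
So 456 ≤ x < 474; integers 456 through 473: 18 values.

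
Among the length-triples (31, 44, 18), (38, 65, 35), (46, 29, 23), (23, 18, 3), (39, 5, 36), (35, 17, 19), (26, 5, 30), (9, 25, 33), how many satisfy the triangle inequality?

7

(18,31,44): 18+31 > 44 → valid
(35,38,65): 35+38 > 65 → valid
(23,29,46): 23+29 > 46 → valid
(3,18,23): 3+18 ≤ 23 → not valid
(5,36,39): 5+36 > 39 → valid
(17,19,35): 17+19 > 35 → valid
(5,26,30): 5+26 > 30 → valid
(9,25,33): 9+25 > 33 → valid
7 of the 8 triples form a triangle.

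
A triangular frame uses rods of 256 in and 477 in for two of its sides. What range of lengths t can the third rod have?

By the triangle inequality, t must be less than 256 + 477 = 733 and greater than |256 − 477| = 221.

221 < t < 733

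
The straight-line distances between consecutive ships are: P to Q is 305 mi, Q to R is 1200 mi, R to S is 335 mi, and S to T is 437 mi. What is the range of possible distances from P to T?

123 ≤ PT ≤ 2277 mi

The maximum is all hops collinear in one direction: 305 + 1200 + 335 + 437 = 2277.
The longest hop is 1200; the others sum to 1077. Folding the others back against it leaves at least 1200 − 1077 = 123.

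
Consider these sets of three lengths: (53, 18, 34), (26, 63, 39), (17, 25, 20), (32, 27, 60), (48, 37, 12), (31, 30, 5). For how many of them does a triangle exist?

(18,34,53): 18+34 ≤ 53 → not valid
(26,39,63): 26+39 > 63 → valid
(17,20,25): 17+20 > 25 → valid
(27,32,60): 27+32 ≤ 60 → not valid
(12,37,48): 12+37 > 48 → valid
(5,30,31): 5+30 > 31 → valid
4 of the 6 triples form a triangle.

4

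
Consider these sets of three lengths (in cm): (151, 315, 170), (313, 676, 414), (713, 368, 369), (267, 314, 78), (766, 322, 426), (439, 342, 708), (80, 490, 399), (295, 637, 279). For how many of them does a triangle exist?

5

(151,170,315): 151+170 > 315 → valid
(313,414,676): 313+414 > 676 → valid
(368,369,713): 368+369 > 713 → valid
(78,267,314): 78+267 > 314 → valid
(322,426,766): 322+426 ≤ 766 → not valid
(342,439,708): 342+439 > 708 → valid
(80,399,490): 80+399 ≤ 490 → not valid
(279,295,637): 279+295 ≤ 637 → not valid
5 of the 8 triples form a triangle.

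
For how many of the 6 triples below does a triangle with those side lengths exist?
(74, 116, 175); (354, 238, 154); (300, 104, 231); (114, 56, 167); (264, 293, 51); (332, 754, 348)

5

(74,116,175): 74+116 > 175 → valid
(154,238,354): 154+238 > 354 → valid
(104,231,300): 104+231 > 300 → valid
(56,114,167): 56+114 > 167 → valid
(51,264,293): 51+264 > 293 → valid
(332,348,754): 332+348 ≤ 754 → not valid
5 of the 6 triples form a triangle.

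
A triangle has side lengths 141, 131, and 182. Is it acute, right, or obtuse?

Compare the square of the longest side to the sum of squares of the other two: 131² + 141² = 37042 > 33124 = 182².

acute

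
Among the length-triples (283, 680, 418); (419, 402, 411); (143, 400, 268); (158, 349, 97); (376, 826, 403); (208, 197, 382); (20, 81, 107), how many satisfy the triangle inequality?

4

(283,418,680): 283+418 > 680 → valid
(402,411,419): 402+411 > 419 → valid
(143,268,400): 143+268 > 400 → valid
(97,158,349): 97+158 ≤ 349 → not valid
(376,403,826): 376+403 ≤ 826 → not valid
(197,208,382): 197+208 > 382 → valid
(20,81,107): 20+81 ≤ 107 → not valid
4 of the 7 triples form a triangle.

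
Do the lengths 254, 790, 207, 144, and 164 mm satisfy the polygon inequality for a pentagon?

For a pentagon, each side must be shorter than the sum of the others.
Here the longest side is 790, but the remaining 4 sides sum to only 769.

No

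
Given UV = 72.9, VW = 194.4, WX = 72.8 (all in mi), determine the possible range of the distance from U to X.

The maximum is all hops collinear in one direction: 72.9 + 194.4 + 72.8 = 340.1.
The longest hop is 194.4; the others sum to 145.7. Folding the others back against it leaves at least 194.4 − 145.7 = 48.7.

48.7 ≤ UX ≤ 340.1 mi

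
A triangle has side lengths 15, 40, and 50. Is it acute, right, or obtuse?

Compare the square of the longest side to the sum of squares of the other two: 15² + 40² = 1825 < 2500 = 50².

obtuse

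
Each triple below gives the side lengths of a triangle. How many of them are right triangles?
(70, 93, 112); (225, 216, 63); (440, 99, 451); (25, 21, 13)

2

(70,93,112): 70²+93² = 13549 > 12544 = 112² → acute
(225,216,63): 63²+216² = 50625 = 225² → right
(440,99,451): 99²+440² = 203401 = 451² → right
(25,21,13): 13²+21² = 610 < 625 = 25² → obtuse
2 of the 4 are right.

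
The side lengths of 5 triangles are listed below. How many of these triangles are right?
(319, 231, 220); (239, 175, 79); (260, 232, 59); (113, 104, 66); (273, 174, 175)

1

(319,231,220): 220²+231² = 101761 = 319² → right
(239,175,79): 79²+175² = 36866 < 57121 = 239² → obtuse
(260,232,59): 59²+232² = 57305 < 67600 = 260² → obtuse
(113,104,66): 66²+104² = 15172 > 12769 = 113² → acute
(273,174,175): 174²+175² = 60901 < 74529 = 273² → obtuse
1 of the 5 is right.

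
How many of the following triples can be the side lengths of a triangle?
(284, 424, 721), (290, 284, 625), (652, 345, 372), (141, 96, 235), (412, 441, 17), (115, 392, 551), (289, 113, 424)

2

(284,424,721): 284+424 ≤ 721 → not valid
(284,290,625): 284+290 ≤ 625 → not valid
(345,372,652): 345+372 > 652 → valid
(96,141,235): 96+141 > 235 → valid
(17,412,441): 17+412 ≤ 441 → not valid
(115,392,551): 115+392 ≤ 551 → not valid
(113,289,424): 113+289 ≤ 424 → not valid
2 of the 7 triples form a triangle.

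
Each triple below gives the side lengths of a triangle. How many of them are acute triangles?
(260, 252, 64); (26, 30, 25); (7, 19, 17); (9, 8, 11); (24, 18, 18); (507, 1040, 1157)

(260,252,64): 64²+252² = 67600 = 260² → right
(26,30,25): 25²+26² = 1301 > 900 = 30² → acute
(7,19,17): 7²+17² = 338 < 361 = 19² → obtuse
(9,8,11): 8²+9² = 145 > 121 = 11² → acute
(24,18,18): 18²+18² = 648 > 576 = 24² → acute
(507,1040,1157): 507²+1040² = 1338649 = 1157² → right
3 of the 6 are acute.

3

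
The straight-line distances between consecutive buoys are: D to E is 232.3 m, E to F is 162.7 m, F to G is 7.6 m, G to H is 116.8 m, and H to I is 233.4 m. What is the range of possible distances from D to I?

The maximum is all hops collinear in one direction: 232.3 + 162.7 + 7.6 + 116.8 + 233.4 = 752.8.
The longest hop is 233.4; the others sum to 519.4. Since 233.4 ≤ 519.4, the path can fold back on itself completely, so the minimum distance is 0.

0 ≤ DI ≤ 752.8 m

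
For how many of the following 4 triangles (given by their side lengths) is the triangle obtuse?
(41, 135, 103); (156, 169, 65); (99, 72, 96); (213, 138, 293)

(41,135,103): 41²+103² = 12290 < 18225 = 135² → obtuse
(156,169,65): 65²+156² = 28561 = 169² → right
(99,72,96): 72²+96² = 14400 > 9801 = 99² → acute
(213,138,293): 138²+213² = 64413 < 85849 = 293² → obtuse
2 of the 4 are obtuse.

2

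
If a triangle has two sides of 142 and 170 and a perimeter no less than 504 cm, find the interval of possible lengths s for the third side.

Triangle inequality alone gives 28 < s < 312.
The perimeter condition gives s ≥ 504 − 142 − 170 = 192.
Intersecting the two: 192 ≤ s < 312.

192 ≤ s < 312 cm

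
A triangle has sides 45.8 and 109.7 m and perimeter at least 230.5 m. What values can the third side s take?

Triangle inequality alone gives 63.9 < s < 155.5.
The perimeter condition gives s ≥ 230.5 − 45.8 − 109.7 = 75.0.
Intersecting the two: 75.0 ≤ s < 155.5.

75.0 ≤ s < 155.5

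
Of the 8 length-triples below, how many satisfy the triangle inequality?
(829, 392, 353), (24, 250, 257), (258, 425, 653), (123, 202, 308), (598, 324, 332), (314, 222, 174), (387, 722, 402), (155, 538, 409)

(353,392,829): 353+392 ≤ 829 → not valid
(24,250,257): 24+250 > 257 → valid
(258,425,653): 258+425 > 653 → valid
(123,202,308): 123+202 > 308 → valid
(324,332,598): 324+332 > 598 → valid
(174,222,314): 174+222 > 314 → valid
(387,402,722): 387+402 > 722 → valid
(155,409,538): 155+409 > 538 → valid
7 of the 8 triples form a triangle.

7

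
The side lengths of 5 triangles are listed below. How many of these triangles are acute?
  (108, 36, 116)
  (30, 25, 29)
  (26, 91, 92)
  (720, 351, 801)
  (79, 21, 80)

(108,36,116): 36²+108² = 12960 < 13456 = 116² → obtuse
(30,25,29): 25²+29² = 1466 > 900 = 30² → acute
(26,91,92): 26²+91² = 8957 > 8464 = 92² → acute
(720,351,801): 351²+720² = 641601 = 801² → right
(79,21,80): 21²+79² = 6682 > 6400 = 80² → acute
3 of the 5 are acute.

3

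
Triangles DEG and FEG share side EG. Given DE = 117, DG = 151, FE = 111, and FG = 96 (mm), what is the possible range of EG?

34 < EG < 207

From triangle DEG: |117 − 151| < EG < 117 + 151, i.e. 34 < EG < 268.
From triangle FEG: 15 < EG < 207.
Both must hold, so EG lies in the intersection.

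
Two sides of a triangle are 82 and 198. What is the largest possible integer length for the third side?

The third side must be strictly less than 82 + 198 = 280.
The largest integer below 280 is 279.

279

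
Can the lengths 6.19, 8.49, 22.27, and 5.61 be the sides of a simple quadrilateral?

For a quadrilateral, each side must be shorter than the sum of the others.
Here the longest side is 22.27, but the remaining 3 sides sum to only 20.29.

No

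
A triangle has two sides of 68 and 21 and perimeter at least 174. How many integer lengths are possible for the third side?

Triangle inequality: 47 < x < 89. Perimeter ≥ 174 gives x ≥ 174 − 68 − 21 = 85.
So 85 ≤ x < 89; integers 85 through 88: 4 values.

4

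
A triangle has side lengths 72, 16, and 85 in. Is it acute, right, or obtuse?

obtuse

Compare the square of the longest side to the sum of squares of the other two: 16² + 72² = 5440 < 7225 = 85².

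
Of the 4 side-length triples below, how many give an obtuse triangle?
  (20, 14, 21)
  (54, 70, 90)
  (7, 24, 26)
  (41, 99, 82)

(20,14,21): 14²+20² = 596 > 441 = 21² → acute
(54,70,90): 54²+70² = 7816 < 8100 = 90² → obtuse
(7,24,26): 7²+24² = 625 < 676 = 26² → obtuse
(41,99,82): 41²+82² = 8405 < 9801 = 99² → obtuse
3 of the 4 are obtuse.

3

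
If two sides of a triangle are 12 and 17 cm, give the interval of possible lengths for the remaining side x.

5 < x < 29 (cm)

By the triangle inequality, x must be less than 12 + 17 = 29 and greater than |12 − 17| = 5.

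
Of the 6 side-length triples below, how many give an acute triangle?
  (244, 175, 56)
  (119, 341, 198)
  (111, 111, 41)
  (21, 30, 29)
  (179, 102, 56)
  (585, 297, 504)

(244,175,56): 56+175 ≤ 244, not a triangle
(119,341,198): 119+198 ≤ 341, not a triangle
(111,111,41): 41²+111² = 14002 > 12321 = 111² → acute
(21,30,29): 21²+29² = 1282 > 900 = 30² → acute
(179,102,56): 56+102 ≤ 179, not a triangle
(585,297,504): 297²+504² = 342225 = 585² → right
2 of the 6 are acute.

2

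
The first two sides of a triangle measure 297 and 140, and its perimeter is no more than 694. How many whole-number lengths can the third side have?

100

Triangle inequality: 157 < x < 437. Perimeter ≤ 694 gives x ≤ 694 − 297 − 140 = 257.
So 157 < x ≤ 257; integers 158 through 257: 100 values.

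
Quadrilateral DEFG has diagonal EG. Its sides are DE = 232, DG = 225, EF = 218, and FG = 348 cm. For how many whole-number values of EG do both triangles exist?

From triangle DEG: 7 < EG < 457.
From triangle FEG: 130 < EG < 566.
Intersection: 130 < EG < 457, so integers 131 through 456: 326 values.

326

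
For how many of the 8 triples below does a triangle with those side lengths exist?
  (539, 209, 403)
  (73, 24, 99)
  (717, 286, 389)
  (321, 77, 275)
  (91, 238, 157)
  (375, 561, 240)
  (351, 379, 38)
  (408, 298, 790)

5

(209,403,539): 209+403 > 539 → valid
(24,73,99): 24+73 ≤ 99 → not valid
(286,389,717): 286+389 ≤ 717 → not valid
(77,275,321): 77+275 > 321 → valid
(91,157,238): 91+157 > 238 → valid
(240,375,561): 240+375 > 561 → valid
(38,351,379): 38+351 > 379 → valid
(298,408,790): 298+408 ≤ 790 → not valid
5 of the 8 triples form a triangle.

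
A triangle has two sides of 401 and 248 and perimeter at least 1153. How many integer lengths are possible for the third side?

145

Triangle inequality: 153 < x < 649. Perimeter ≥ 1153 gives x ≥ 1153 − 401 − 248 = 504.
So 504 ≤ x < 649; integers 504 through 648: 145 values.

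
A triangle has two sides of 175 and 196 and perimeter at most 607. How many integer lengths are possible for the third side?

Triangle inequality: 21 < x < 371. Perimeter ≤ 607 gives x ≤ 607 − 175 − 196 = 236.
So 21 < x ≤ 236; integers 22 through 236: 215 values.

215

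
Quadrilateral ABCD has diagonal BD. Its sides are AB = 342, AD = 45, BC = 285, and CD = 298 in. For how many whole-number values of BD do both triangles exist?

89

From triangle ABD: 297 < BD < 387.
From triangle CBD: 13 < BD < 583.
Intersection: 297 < BD < 387, so integers 298 through 386: 89 values.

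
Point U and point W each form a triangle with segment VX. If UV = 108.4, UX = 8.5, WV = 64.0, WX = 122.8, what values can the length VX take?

99.9 < VX < 116.9

From triangle UVX: |108.4 − 8.5| < VX < 108.4 + 8.5, i.e. 99.9 < VX < 116.9.
From triangle WVX: 58.8 < VX < 186.8.
Both must hold, so VX lies in the intersection.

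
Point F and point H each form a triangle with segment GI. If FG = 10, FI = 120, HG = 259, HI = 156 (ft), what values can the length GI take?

From triangle FGI: |10 − 120| < GI < 10 + 120, i.e. 110 < GI < 130.
From triangle HGI: 103 < GI < 415.
Both must hold, so GI lies in the intersection.

110 < GI < 130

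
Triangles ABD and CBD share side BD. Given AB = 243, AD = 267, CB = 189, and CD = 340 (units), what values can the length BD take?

151 < BD < 510

From triangle ABD: |243 − 267| < BD < 243 + 267, i.e. 24 < BD < 510.
From triangle CBD: 151 < BD < 529.
Both must hold, so BD lies in the intersection.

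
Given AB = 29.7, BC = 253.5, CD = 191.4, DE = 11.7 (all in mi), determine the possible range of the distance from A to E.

20.7 ≤ AE ≤ 486.3 mi

The maximum is all hops collinear in one direction: 29.7 + 253.5 + 191.4 + 11.7 = 486.3.
The longest hop is 253.5; the others sum to 232.8. Folding the others back against it leaves at least 253.5 − 232.8 = 20.7.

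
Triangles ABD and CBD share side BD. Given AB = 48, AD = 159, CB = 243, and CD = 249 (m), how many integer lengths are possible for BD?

From triangle ABD: 111 < BD < 207.
From triangle CBD: 6 < BD < 492.
Intersection: 111 < BD < 207, so integers 112 through 206: 95 values.

95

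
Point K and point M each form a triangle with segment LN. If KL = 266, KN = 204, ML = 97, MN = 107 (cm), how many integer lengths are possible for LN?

141

From triangle KLN: 62 < LN < 470.
From triangle MLN: 10 < LN < 204.
Intersection: 62 < LN < 204, so integers 63 through 203: 141 values.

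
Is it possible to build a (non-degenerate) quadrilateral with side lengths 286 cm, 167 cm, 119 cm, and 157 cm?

Yes

A quadrilateral exists iff every side is shorter than the sum of the others — equivalently, the longest side is less than the sum of the rest.
Longest side 286 < 443 (sum of the remaining 3), so yes.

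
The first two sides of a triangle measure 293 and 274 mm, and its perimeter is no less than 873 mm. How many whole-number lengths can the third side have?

Triangle inequality: 19 < x < 567. Perimeter ≥ 873 gives x ≥ 873 − 293 − 274 = 306.
So 306 ≤ x < 567; integers 306 through 566: 261 values.

261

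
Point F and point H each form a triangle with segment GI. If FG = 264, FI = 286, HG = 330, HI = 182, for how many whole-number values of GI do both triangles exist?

From triangle FGI: 22 < GI < 550.
From triangle HGI: 148 < GI < 512.
Intersection: 148 < GI < 512, so integers 149 through 511: 363 values.

363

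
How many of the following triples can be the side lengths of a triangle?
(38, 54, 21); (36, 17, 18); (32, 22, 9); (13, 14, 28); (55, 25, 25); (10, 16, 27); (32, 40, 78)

(21,38,54): 21+38 > 54 → valid
(17,18,36): 17+18 ≤ 36 → not valid
(9,22,32): 9+22 ≤ 32 → not valid
(13,14,28): 13+14 ≤ 28 → not valid
(25,25,55): 25+25 ≤ 55 → not valid
(10,16,27): 10+16 ≤ 27 → not valid
(32,40,78): 32+40 ≤ 78 → not valid
1 of the 7 triples forms a triangle.

1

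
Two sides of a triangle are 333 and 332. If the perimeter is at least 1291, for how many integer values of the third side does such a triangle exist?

Triangle inequality: 1 < x < 665. Perimeter ≥ 1291 gives x ≥ 1291 − 333 − 332 = 626.
So 626 ≤ x < 665; integers 626 through 664: 39 values.

39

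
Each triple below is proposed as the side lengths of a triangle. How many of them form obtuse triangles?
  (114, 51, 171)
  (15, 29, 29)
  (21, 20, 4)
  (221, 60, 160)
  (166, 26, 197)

(114,51,171): 51+114 ≤ 171, not a triangle
(15,29,29): 15²+29² = 1066 > 841 = 29² → acute
(21,20,4): 4²+20² = 416 < 441 = 21² → obtuse
(221,60,160): 60+160 ≤ 221, not a triangle
(166,26,197): 26+166 ≤ 197, not a triangle
1 of the 5 is obtuse.

1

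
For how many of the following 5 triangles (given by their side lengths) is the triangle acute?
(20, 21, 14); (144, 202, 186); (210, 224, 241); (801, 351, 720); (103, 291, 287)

4

(20,21,14): 14²+20² = 596 > 441 = 21² → acute
(144,202,186): 144²+186² = 55332 > 40804 = 202² → acute
(210,224,241): 210²+224² = 94276 > 58081 = 241² → acute
(801,351,720): 351²+720² = 641601 = 801² → right
(103,291,287): 103²+287² = 92978 > 84681 = 291² → acute
4 of the 5 are acute.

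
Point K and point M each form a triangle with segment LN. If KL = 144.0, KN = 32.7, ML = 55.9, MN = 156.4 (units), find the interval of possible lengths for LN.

111.3 < LN < 176.7

From triangle KLN: |144.0 − 32.7| < LN < 144.0 + 32.7, i.e. 111.3 < LN < 176.7.
From triangle MLN: 100.5 < LN < 212.3.
Both must hold, so LN lies in the intersection.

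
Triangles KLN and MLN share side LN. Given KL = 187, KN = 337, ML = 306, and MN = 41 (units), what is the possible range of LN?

265 < LN < 347

From triangle KLN: |187 − 337| < LN < 187 + 337, i.e. 150 < LN < 524.
From triangle MLN: 265 < LN < 347.
Both must hold, so LN lies in the intersection.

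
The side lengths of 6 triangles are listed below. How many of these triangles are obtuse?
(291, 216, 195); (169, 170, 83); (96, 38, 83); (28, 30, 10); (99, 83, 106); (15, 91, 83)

(291,216,195): 195²+216² = 84681 = 291² → right
(169,170,83): 83²+169² = 35450 > 28900 = 170² → acute
(96,38,83): 38²+83² = 8333 < 9216 = 96² → obtuse
(28,30,10): 10²+28² = 884 < 900 = 30² → obtuse
(99,83,106): 83²+99² = 16690 > 11236 = 106² → acute
(15,91,83): 15²+83² = 7114 < 8281 = 91² → obtuse
3 of the 6 are obtuse.

3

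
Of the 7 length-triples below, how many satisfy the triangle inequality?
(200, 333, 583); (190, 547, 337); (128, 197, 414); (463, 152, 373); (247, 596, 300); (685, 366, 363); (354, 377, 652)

3

(200,333,583): 200+333 ≤ 583 → not valid
(190,337,547): 190+337 ≤ 547 → not valid
(128,197,414): 128+197 ≤ 414 → not valid
(152,373,463): 152+373 > 463 → valid
(247,300,596): 247+300 ≤ 596 → not valid
(363,366,685): 363+366 > 685 → valid
(354,377,652): 354+377 > 652 → valid
3 of the 7 triples form a triangle.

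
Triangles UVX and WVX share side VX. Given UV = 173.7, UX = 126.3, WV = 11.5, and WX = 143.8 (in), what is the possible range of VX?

From triangle UVX: |173.7 − 126.3| < VX < 173.7 + 126.3, i.e. 47.4 < VX < 300.0.
From triangle WVX: 132.3 < VX < 155.3.
Both must hold, so VX lies in the intersection.

132.3 < VX < 155.3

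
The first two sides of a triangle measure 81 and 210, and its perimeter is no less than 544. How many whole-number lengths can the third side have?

Triangle inequality: 129 < x < 291. Perimeter ≥ 544 gives x ≥ 544 − 81 − 210 = 253.
So 253 ≤ x < 291; integers 253 through 290: 38 values.

38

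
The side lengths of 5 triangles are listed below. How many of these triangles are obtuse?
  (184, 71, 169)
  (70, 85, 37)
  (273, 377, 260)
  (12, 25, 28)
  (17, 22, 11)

4

(184,71,169): 71²+169² = 33602 < 33856 = 184² → obtuse
(70,85,37): 37²+70² = 6269 < 7225 = 85² → obtuse
(273,377,260): 260²+273² = 142129 = 377² → right
(12,25,28): 12²+25² = 769 < 784 = 28² → obtuse
(17,22,11): 11²+17² = 410 < 484 = 22² → obtuse
4 of the 5 are obtuse.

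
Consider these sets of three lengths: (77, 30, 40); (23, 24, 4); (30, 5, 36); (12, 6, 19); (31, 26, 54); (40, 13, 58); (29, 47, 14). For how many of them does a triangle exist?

2

(30,40,77): 30+40 ≤ 77 → not valid
(4,23,24): 4+23 > 24 → valid
(5,30,36): 5+30 ≤ 36 → not valid
(6,12,19): 6+12 ≤ 19 → not valid
(26,31,54): 26+31 > 54 → valid
(13,40,58): 13+40 ≤ 58 → not valid
(14,29,47): 14+29 ≤ 47 → not valid
2 of the 7 triples form a triangle.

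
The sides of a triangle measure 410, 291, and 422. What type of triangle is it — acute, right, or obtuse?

acute

Compare the square of the longest side to the sum of squares of the other two: 291² + 410² = 252781 > 178084 = 422².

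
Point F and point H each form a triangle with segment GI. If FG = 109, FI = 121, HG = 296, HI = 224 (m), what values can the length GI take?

From triangle FGI: |109 − 121| < GI < 109 + 121, i.e. 12 < GI < 230.
From triangle HGI: 72 < GI < 520.
Both must hold, so GI lies in the intersection.

72 < GI < 230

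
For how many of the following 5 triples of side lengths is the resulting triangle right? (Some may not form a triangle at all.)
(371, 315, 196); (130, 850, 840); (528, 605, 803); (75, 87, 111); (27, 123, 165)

3

(371,315,196): 196²+315² = 137641 = 371² → right
(130,850,840): 130²+840² = 722500 = 850² → right
(528,605,803): 528²+605² = 644809 = 803² → right
(75,87,111): 75²+87² = 13194 > 12321 = 111² → acute
(27,123,165): 27+123 ≤ 165, not a triangle
3 of the 5 are right.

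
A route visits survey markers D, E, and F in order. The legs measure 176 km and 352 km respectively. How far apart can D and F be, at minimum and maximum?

By the triangle inequality, |176 − 352| ≤ DF ≤ 176 + 352.

176 ≤ DF ≤ 528 km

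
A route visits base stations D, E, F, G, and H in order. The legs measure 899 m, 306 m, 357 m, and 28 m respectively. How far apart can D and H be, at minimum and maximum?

The maximum is all hops collinear in one direction: 899 + 306 + 357 + 28 = 1590.
The longest hop is 899; the others sum to 691. Folding the others back against it leaves at least 899 − 691 = 208.

208 ≤ DH ≤ 1590 m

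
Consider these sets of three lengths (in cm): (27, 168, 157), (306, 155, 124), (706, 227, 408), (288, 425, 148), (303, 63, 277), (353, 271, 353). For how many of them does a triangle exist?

4

(27,157,168): 27+157 > 168 → valid
(124,155,306): 124+155 ≤ 306 → not valid
(227,408,706): 227+408 ≤ 706 → not valid
(148,288,425): 148+288 > 425 → valid
(63,277,303): 63+277 > 303 → valid
(271,353,353): 271+353 > 353 → valid
4 of the 6 triples form a triangle.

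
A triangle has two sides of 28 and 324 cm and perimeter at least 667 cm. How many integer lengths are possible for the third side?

Triangle inequality: 296 < x < 352. Perimeter ≥ 667 gives x ≥ 667 − 28 − 324 = 315.
So 315 ≤ x < 352; integers 315 through 351: 37 values.

37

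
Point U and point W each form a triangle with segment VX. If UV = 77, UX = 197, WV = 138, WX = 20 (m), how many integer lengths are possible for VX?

37

From triangle UVX: 120 < VX < 274.
From triangle WVX: 118 < VX < 158.
Intersection: 120 < VX < 158, so integers 121 through 157: 37 values.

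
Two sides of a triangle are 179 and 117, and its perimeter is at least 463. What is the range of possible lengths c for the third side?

167 ≤ c < 296

Triangle inequality alone gives 62 < c < 296.
The perimeter condition gives c ≥ 463 − 179 − 117 = 167.
Intersecting the two: 167 ≤ c < 296.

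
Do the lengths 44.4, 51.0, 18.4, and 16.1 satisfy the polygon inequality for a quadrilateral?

A quadrilateral exists iff every side is shorter than the sum of the others — equivalently, the longest side is less than the sum of the rest.
Longest side 51.0 < 78.9 (sum of the remaining 3), so yes.

Yes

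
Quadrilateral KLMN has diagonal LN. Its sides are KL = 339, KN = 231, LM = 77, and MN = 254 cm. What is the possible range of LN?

From triangle KLN: |339 − 231| < LN < 339 + 231, i.e. 108 < LN < 570.
From triangle MLN: 177 < LN < 331.
Both must hold, so LN lies in the intersection.

177 < LN < 331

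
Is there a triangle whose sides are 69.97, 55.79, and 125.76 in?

No

The two shorter sides sum to 125.76, exactly equal to the longest side 125.76.
That gives only a degenerate (flat) triangle — the inequality must be strict.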